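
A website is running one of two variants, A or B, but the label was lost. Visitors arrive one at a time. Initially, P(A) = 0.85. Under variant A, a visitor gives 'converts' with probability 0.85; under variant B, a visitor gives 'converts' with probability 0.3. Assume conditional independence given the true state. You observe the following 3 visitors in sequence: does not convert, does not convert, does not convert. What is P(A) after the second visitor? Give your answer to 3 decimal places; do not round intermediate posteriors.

After 'does not convert': P(A) = 0.15·0.8500 / (0.15·0.8500 + 0.7·0.1500) ≈ 0.5484
After 'does not convert': P(A) = 0.15·0.5484 / (0.15·0.5484 + 0.7·0.4516) ≈ 0.2065

0.206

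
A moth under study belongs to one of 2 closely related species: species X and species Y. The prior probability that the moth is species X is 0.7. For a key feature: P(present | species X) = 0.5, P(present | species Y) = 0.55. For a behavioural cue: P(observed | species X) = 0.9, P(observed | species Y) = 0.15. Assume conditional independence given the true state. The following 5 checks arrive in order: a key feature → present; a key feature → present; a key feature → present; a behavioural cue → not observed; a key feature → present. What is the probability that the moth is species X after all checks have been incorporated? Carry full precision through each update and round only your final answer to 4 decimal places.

0.1579

Apply Bayes' rule sequentially, carrying P(species X) forward.
After a key feature='present': P(species X) = 0.5·0.7000 / (0.5·0.7000 + 0.55·0.3000) ≈ 0.6796
After a key feature='present': P(species X) = 0.5·0.6796 / (0.5·0.6796 + 0.55·0.3204) ≈ 0.6585
After a key feature='present': P(species X) = 0.5·0.6585 / (0.5·0.6585 + 0.55·0.3415) ≈ 0.6368
After a behavioural cue='not observed': P(species X) = 0.1·0.6368 / (0.1·0.6368 + 0.85·0.3632) ≈ 0.1710
After a key feature='present': P(species X) = 0.5·0.1710 / (0.5·0.1710 + 0.55·0.8290) ≈ 0.1579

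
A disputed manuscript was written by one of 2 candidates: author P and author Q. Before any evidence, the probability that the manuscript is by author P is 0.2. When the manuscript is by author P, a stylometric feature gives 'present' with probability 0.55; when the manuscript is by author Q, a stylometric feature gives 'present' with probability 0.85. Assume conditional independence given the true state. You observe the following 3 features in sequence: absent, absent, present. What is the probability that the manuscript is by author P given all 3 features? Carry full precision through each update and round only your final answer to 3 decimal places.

After 'absent': P(author P) = 0.45·0.2000 / (0.45·0.2000 + 0.15·0.8000) ≈ 0.4286
After 'absent': P(author P) = 0.45·0.4286 / (0.45·0.4286 + 0.15·0.5714) ≈ 0.6923
After 'present': P(author P) = 0.55·0.6923 / (0.55·0.6923 + 0.85·0.3077) ≈ 0.5928

0.593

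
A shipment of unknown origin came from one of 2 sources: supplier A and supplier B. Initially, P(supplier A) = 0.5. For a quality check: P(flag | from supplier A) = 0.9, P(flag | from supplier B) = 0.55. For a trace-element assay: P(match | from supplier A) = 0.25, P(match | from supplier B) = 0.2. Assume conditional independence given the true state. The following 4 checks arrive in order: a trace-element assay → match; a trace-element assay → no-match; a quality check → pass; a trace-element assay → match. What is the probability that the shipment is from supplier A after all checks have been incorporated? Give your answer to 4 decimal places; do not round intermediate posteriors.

0.2456

After a trace-element assay='match': P(supplier A) = 0.25·0.5000 / (0.25·0.5000 + 0.2·0.5000) ≈ 0.5556
After a trace-element assay='no-match': P(supplier A) = 0.75·0.5556 / (0.75·0.5556 + 0.8·0.4444) ≈ 0.5396
After a quality check='pass': P(supplier A) = 0.1·0.5396 / (0.1·0.5396 + 0.45·0.4604) ≈ 0.2066
After a trace-element assay='match': P(supplier A) = 0.25·0.2066 / (0.25·0.2066 + 0.2·0.7934) ≈ 0.2456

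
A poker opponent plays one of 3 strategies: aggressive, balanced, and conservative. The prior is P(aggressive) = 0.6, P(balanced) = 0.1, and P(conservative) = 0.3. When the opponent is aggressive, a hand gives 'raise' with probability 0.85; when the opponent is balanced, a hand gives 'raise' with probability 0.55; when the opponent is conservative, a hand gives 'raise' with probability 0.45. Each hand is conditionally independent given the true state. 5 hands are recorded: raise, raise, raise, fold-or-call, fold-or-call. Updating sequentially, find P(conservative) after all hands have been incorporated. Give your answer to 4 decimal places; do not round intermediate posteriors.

After 'raise': normaliser = 0.85·0.6000 + 0.55·0.1000 + 0.45·0.3000; P(aggressive) ≈ 0.7286, P(balanced) ≈ 0.0786, P(conservative) ≈ 0.1929
After 'raise': normaliser = 0.85·0.7286 + 0.55·0.0786 + 0.45·0.1929; P(aggressive) ≈ 0.8265, P(balanced) ≈ 0.0577, P(conservative) ≈ 0.1158
After 'raise': normaliser = 0.85·0.8265 + 0.55·0.0577 + 0.45·0.1158; P(aggressive) ≈ 0.8934, P(balanced) ≈ 0.0403, P(conservative) ≈ 0.0663
After 'fold-or-call': normaliser = 0.15·0.8934 + 0.45·0.0403 + 0.55·0.0663; P(aggressive) ≈ 0.7105, P(balanced) ≈ 0.0962, P(conservative) ≈ 0.1933
After 'fold-or-call': normaliser = 0.15·0.7105 + 0.45·0.0962 + 0.55·0.1933; P(aggressive) ≈ 0.4160, P(balanced) ≈ 0.1691, P(conservative) ≈ 0.4149

0.4149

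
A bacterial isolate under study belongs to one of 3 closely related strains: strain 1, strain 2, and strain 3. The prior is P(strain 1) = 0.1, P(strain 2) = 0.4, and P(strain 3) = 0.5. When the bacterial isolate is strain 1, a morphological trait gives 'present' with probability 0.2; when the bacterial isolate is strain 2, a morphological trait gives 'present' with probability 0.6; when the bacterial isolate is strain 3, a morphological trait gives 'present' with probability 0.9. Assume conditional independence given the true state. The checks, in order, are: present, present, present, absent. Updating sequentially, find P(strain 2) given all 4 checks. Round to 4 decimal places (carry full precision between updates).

0.4823

After 'present': normaliser = 0.2·0.1000 + 0.6·0.4000 + 0.9·0.5000; P(strain 1) ≈ 0.0282, P(strain 2) ≈ 0.3380, P(strain 3) ≈ 0.6338
After 'present': normaliser = 0.2·0.0282 + 0.6·0.3380 + 0.9·0.6338; P(strain 1) ≈ 0.0072, P(strain 2) ≈ 0.2604, P(strain 3) ≈ 0.7324
After 'present': normaliser = 0.2·0.0072 + 0.6·0.2604 + 0.9·0.7324; P(strain 1) ≈ 0.0018, P(strain 2) ≈ 0.1913, P(strain 3) ≈ 0.8070
After 'absent': normaliser = 0.8·0.0018 + 0.4·0.1913 + 0.1·0.8070; P(strain 1) ≈ 0.0089, P(strain 2) ≈ 0.4823, P(strain 3) ≈ 0.5087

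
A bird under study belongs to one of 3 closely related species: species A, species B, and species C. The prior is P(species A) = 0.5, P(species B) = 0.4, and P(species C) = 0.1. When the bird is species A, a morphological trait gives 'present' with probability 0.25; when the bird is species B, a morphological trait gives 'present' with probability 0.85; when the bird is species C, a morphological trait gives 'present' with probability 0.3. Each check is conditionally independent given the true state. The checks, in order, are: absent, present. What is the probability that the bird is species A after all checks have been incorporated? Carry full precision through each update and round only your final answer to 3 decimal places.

Apply Bayes' rule sequentially, carrying P(species A) forward.
After 'absent': normaliser = 0.75·0.5000 + 0.15·0.4000 + 0.7·0.1000; P(species A) ≈ 0.7426, P(species B) ≈ 0.1188, P(species C) ≈ 0.1386
After 'present': normaliser = 0.25·0.7426 + 0.85·0.1188 + 0.3·0.1386; P(species A) ≈ 0.5656, P(species B) ≈ 0.3077, P(species C) ≈ 0.1267

0.566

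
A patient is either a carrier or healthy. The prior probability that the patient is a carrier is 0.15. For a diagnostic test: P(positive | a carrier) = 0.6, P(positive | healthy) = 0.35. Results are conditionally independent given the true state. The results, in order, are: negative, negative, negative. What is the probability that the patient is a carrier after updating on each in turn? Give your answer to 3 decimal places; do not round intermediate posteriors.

0.040

After 'negative': P(carrier) = 0.4·0.1500 / (0.4·0.1500 + 0.65·0.8500) ≈ 0.0980
After 'negative': P(carrier) = 0.4·0.0980 / (0.4·0.0980 + 0.65·0.9020) ≈ 0.0626
After 'negative': P(carrier) = 0.4·0.0626 / (0.4·0.0626 + 0.65·0.9374) ≈ 0.0395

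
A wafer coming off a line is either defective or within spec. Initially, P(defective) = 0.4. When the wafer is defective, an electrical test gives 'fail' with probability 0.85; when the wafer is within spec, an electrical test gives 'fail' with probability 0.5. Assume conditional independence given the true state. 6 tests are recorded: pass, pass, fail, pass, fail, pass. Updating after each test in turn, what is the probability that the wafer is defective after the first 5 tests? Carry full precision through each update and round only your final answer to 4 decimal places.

0.0494

After 'pass': P(defective) = 0.15·0.4000 / (0.15·0.4000 + 0.5·0.6000) ≈ 0.1667
After 'pass': P(defective) = 0.15·0.1667 / (0.15·0.1667 + 0.5·0.8333) ≈ 0.0566
After 'fail': P(defective) = 0.85·0.0566 / (0.85·0.0566 + 0.5·0.9434) ≈ 0.0926
After 'pass': P(defective) = 0.15·0.0926 / (0.15·0.0926 + 0.5·0.9074) ≈ 0.0297
After 'fail': P(defective) = 0.85·0.0297 / (0.85·0.0297 + 0.5·0.9703) ≈ 0.0494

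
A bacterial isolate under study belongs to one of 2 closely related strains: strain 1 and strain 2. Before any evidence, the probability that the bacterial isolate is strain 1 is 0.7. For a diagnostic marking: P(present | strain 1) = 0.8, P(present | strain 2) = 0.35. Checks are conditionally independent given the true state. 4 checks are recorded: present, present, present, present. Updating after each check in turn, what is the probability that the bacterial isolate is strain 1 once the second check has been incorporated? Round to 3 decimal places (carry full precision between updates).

0.924

After 'present': P(strain 1) = 0.8·0.7000 / (0.8·0.7000 + 0.35·0.3000) ≈ 0.8421
After 'present': P(strain 1) = 0.8·0.8421 / (0.8·0.8421 + 0.35·0.1579) ≈ 0.9242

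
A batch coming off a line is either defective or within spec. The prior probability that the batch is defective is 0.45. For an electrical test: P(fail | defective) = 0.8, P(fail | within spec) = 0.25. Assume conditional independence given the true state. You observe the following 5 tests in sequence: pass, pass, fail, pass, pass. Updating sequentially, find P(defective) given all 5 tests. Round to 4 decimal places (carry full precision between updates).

0.0131

After 'pass': P(defective) = 0.2·0.4500 / (0.2·0.4500 + 0.75·0.5500) ≈ 0.1791
After 'pass': P(defective) = 0.2·0.1791 / (0.2·0.1791 + 0.75·0.8209) ≈ 0.0550
After 'fail': P(defective) = 0.8·0.0550 / (0.8·0.0550 + 0.25·0.9450) ≈ 0.1570
After 'pass': P(defective) = 0.2·0.1570 / (0.2·0.1570 + 0.75·0.8430) ≈ 0.0473
After 'pass': P(defective) = 0.2·0.0473 / (0.2·0.0473 + 0.75·0.9527) ≈ 0.0131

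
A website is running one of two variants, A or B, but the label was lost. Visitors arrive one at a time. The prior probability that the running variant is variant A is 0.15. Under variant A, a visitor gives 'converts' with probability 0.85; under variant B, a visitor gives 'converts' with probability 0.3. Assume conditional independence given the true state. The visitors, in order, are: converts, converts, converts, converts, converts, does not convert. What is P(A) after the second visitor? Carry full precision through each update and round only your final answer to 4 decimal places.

After 'converts': P(A) = 0.85·0.1500 / (0.85·0.1500 + 0.3·0.8500) ≈ 0.3333
After 'converts': P(A) = 0.85·0.3333 / (0.85·0.3333 + 0.3·0.6667) ≈ 0.5862

0.5862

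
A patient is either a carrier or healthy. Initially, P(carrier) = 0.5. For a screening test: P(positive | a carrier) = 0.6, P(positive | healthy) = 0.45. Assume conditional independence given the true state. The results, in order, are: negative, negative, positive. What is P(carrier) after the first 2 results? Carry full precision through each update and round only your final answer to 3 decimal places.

After 'negative': P(carrier) = 0.4·0.5000 / (0.4·0.5000 + 0.55·0.5000) ≈ 0.4211
After 'negative': P(carrier) = 0.4·0.4211 / (0.4·0.4211 + 0.55·0.5789) ≈ 0.3459

0.346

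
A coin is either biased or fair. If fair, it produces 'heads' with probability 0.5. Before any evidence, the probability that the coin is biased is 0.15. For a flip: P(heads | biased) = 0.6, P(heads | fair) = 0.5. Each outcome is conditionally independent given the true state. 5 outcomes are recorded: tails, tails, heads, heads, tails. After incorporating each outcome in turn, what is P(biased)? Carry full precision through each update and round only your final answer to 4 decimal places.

0.1151

After 'tails': P(biased) = 0.4·0.1500 / (0.4·0.1500 + 0.5·0.8500) ≈ 0.1237
After 'tails': P(biased) = 0.4·0.1237 / (0.4·0.1237 + 0.5·0.8763) ≈ 0.1015
After 'heads': P(biased) = 0.6·0.1015 / (0.6·0.1015 + 0.5·0.8985) ≈ 0.1194
After 'heads': P(biased) = 0.6·0.1194 / (0.6·0.1194 + 0.5·0.8806) ≈ 0.1399
After 'tails': P(biased) = 0.4·0.1399 / (0.4·0.1399 + 0.5·0.8601) ≈ 0.1151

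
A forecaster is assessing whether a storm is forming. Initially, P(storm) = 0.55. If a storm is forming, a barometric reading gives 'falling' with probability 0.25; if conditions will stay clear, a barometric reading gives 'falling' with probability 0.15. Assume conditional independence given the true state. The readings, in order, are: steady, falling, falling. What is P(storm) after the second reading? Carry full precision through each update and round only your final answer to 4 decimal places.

0.6425

After 'steady': P(storm) = 0.75·0.5500 / (0.75·0.5500 + 0.85·0.4500) ≈ 0.5189
After 'falling': P(storm) = 0.25·0.5189 / (0.25·0.5189 + 0.15·0.4811) ≈ 0.6425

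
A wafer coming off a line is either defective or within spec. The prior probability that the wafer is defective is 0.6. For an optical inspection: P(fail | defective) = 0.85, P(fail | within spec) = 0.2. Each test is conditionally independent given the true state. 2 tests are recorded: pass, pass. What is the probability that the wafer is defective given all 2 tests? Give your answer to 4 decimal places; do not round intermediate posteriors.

0.0501

Each posterior becomes the prior for the next update.
After 'pass': P(defective) = 0.15·0.6000 / (0.15·0.6000 + 0.8·0.4000) ≈ 0.2195
After 'pass': P(defective) = 0.15·0.2195 / (0.15·0.2195 + 0.8·0.7805) ≈ 0.0501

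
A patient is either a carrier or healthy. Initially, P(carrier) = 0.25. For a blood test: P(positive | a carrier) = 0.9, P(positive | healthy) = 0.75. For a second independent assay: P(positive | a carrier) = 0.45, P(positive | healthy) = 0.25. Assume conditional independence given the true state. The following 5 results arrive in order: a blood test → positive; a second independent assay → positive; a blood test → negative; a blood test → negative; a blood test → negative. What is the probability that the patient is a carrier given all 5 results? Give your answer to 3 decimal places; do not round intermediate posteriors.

0.044

After a blood test='positive': P(carrier) = 0.9·0.2500 / (0.9·0.2500 + 0.75·0.7500) ≈ 0.2857
After a second independent assay='positive': P(carrier) = 0.45·0.2857 / (0.45·0.2857 + 0.25·0.7143) ≈ 0.4186
After a blood test='negative': P(carrier) = 0.1·0.4186 / (0.1·0.4186 + 0.25·0.5814) ≈ 0.2236
After a blood test='negative': P(carrier) = 0.1·0.2236 / (0.1·0.2236 + 0.25·0.7764) ≈ 0.1033
After a blood test='negative': P(carrier) = 0.1·0.1033 / (0.1·0.1033 + 0.25·0.8967) ≈ 0.0441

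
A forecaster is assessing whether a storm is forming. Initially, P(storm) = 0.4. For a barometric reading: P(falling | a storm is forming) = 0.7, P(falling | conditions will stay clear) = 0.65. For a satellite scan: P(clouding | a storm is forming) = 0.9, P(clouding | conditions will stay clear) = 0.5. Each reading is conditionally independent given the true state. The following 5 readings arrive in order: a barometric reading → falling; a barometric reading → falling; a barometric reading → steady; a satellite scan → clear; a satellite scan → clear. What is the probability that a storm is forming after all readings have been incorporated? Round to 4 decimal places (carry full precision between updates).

After a barometric reading='falling': P(storm) = 0.7·0.4000 / (0.7·0.4000 + 0.65·0.6000) ≈ 0.4179
After a barometric reading='falling': P(storm) = 0.7·0.4179 / (0.7·0.4179 + 0.65·0.5821) ≈ 0.4360
After a barometric reading='steady': P(storm) = 0.3·0.4360 / (0.3·0.4360 + 0.35·0.5640) ≈ 0.3986
After a satellite scan='clear': P(storm) = 0.1·0.3986 / (0.1·0.3986 + 0.5·0.6014) ≈ 0.1170
After a satellite scan='clear': P(storm) = 0.1·0.1170 / (0.1·0.1170 + 0.5·0.8830) ≈ 0.0258

0.0258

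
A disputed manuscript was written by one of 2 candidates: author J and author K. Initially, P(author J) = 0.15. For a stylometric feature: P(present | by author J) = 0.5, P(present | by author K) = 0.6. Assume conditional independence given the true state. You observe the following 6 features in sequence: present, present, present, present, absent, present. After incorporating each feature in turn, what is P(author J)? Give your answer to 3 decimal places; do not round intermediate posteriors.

0.081

After 'present': P(author J) = 0.5·0.1500 / (0.5·0.1500 + 0.6·0.8500) ≈ 0.1282
After 'present': P(author J) = 0.5·0.1282 / (0.5·0.1282 + 0.6·0.8718) ≈ 0.1092
After 'present': P(author J) = 0.5·0.1092 / (0.5·0.1092 + 0.6·0.8908) ≈ 0.0927
After 'present': P(author J) = 0.5·0.0927 / (0.5·0.0927 + 0.6·0.9073) ≈ 0.0784
After 'absent': P(author J) = 0.5·0.0784 / (0.5·0.0784 + 0.4·0.9216) ≈ 0.0962
After 'present': P(author J) = 0.5·0.0962 / (0.5·0.0962 + 0.6·0.9038) ≈ 0.0814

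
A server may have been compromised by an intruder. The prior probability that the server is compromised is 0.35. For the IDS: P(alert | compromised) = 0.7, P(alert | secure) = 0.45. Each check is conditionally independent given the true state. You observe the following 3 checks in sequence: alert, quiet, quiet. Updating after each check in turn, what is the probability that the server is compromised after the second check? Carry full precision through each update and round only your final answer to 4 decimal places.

After 'alert': P(compromised) = 0.7·0.3500 / (0.7·0.3500 + 0.45·0.6500) ≈ 0.4558
After 'quiet': P(compromised) = 0.3·0.4558 / (0.3·0.4558 + 0.55·0.5442) ≈ 0.3136

0.3136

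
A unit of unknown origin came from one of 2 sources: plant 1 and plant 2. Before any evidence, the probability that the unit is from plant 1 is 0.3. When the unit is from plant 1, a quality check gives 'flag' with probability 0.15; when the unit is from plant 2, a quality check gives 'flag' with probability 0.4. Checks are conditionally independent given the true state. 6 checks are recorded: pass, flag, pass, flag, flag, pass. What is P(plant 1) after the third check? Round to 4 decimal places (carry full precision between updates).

Apply Bayes' rule sequentially, carrying P(plant 1) forward.
After 'pass': P(plant 1) = 0.85·0.3000 / (0.85·0.3000 + 0.6·0.7000) ≈ 0.3778
After 'flag': P(plant 1) = 0.15·0.3778 / (0.15·0.3778 + 0.4·0.6222) ≈ 0.1855
After 'pass': P(plant 1) = 0.85·0.1855 / (0.85·0.1855 + 0.6·0.8145) ≈ 0.2439

0.2439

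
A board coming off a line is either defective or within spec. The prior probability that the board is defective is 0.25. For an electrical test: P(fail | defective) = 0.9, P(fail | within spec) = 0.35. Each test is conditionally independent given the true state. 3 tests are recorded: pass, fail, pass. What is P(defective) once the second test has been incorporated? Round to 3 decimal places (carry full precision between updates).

0.117

After 'pass': P(defective) = 0.1·0.2500 / (0.1·0.2500 + 0.65·0.7500) ≈ 0.0488
After 'fail': P(defective) = 0.9·0.0488 / (0.9·0.0488 + 0.35·0.9512) ≈ 0.1165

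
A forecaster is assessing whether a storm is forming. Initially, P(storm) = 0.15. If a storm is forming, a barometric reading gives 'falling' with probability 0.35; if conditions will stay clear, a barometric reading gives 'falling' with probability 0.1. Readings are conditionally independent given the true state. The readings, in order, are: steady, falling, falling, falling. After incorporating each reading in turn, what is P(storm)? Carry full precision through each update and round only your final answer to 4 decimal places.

0.8453

Apply Bayes' rule sequentially, carrying P(storm) forward.
After 'steady': P(storm) = 0.65·0.1500 / (0.65·0.1500 + 0.9·0.8500) ≈ 0.1130
After 'falling': P(storm) = 0.35·0.1130 / (0.35·0.1130 + 0.1·0.8870) ≈ 0.3085
After 'falling': P(storm) = 0.35·0.3085 / (0.35·0.3085 + 0.1·0.6915) ≈ 0.6096
After 'falling': P(storm) = 0.35·0.6096 / (0.35·0.6096 + 0.1·0.3904) ≈ 0.8453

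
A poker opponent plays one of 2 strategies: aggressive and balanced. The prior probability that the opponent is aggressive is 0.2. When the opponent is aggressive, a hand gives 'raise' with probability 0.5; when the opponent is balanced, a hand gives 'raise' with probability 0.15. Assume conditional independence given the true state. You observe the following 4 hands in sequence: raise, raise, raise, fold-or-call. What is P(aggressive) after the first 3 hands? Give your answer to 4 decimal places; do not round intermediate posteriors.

Apply Bayes' rule sequentially, carrying P(aggressive) forward.
After 'raise': P(aggressive) = 0.5·0.2000 / (0.5·0.2000 + 0.15·0.8000) ≈ 0.4545
After 'raise': P(aggressive) = 0.5·0.4545 / (0.5·0.4545 + 0.15·0.5455) ≈ 0.7353
After 'raise': P(aggressive) = 0.5·0.7353 / (0.5·0.7353 + 0.15·0.2647) ≈ 0.9025

0.9025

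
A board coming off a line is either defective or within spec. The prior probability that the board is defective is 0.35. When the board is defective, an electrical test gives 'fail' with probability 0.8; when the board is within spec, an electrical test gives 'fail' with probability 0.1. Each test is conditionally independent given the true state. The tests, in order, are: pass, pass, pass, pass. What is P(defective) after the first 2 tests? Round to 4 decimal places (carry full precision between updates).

0.0259

After 'pass': P(defective) = 0.2·0.3500 / (0.2·0.3500 + 0.9·0.6500) ≈ 0.1069
After 'pass': P(defective) = 0.2·0.1069 / (0.2·0.1069 + 0.9·0.8931) ≈ 0.0259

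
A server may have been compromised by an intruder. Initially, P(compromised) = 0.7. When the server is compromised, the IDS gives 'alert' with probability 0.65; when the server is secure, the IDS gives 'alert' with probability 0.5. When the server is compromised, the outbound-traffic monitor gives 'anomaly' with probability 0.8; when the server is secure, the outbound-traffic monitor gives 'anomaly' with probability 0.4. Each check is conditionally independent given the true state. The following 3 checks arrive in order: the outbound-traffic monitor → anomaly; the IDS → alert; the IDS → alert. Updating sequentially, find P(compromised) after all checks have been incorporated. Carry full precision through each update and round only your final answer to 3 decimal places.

After the outbound-traffic monitor='anomaly': P(compromised) = 0.8·0.7000 / (0.8·0.7000 + 0.4·0.3000) ≈ 0.8235
After the IDS='alert': P(compromised) = 0.65·0.8235 / (0.65·0.8235 + 0.5·0.1765) ≈ 0.8585
After the IDS='alert': P(compromised) = 0.65·0.8585 / (0.65·0.8585 + 0.5·0.1415) ≈ 0.8875

0.887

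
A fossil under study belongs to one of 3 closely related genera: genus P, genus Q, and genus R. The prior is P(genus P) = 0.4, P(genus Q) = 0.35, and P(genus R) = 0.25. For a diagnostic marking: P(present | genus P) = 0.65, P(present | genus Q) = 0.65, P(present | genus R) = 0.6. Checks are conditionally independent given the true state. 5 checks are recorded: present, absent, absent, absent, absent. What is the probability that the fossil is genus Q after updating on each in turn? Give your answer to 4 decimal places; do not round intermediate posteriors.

After 'present': normaliser = 0.65·0.4000 + 0.65·0.3500 + 0.6·0.2500; P(genus P) ≈ 0.4078, P(genus Q) ≈ 0.3569, P(genus R) ≈ 0.2353
After 'absent': normaliser = 0.35·0.4078 + 0.35·0.3569 + 0.4·0.2353; P(genus P) ≈ 0.3946, P(genus Q) ≈ 0.3453, P(genus R) ≈ 0.2602
After 'absent': normaliser = 0.35·0.3946 + 0.35·0.3453 + 0.4·0.2602; P(genus P) ≈ 0.3804, P(genus Q) ≈ 0.3329, P(genus R) ≈ 0.2867
After 'absent': normaliser = 0.35·0.3804 + 0.35·0.3329 + 0.4·0.2867; P(genus P) ≈ 0.3655, P(genus Q) ≈ 0.3198, P(genus R) ≈ 0.3147
After 'absent': normaliser = 0.35·0.3655 + 0.35·0.3198 + 0.4·0.3147; P(genus P) ≈ 0.3497, P(genus Q) ≈ 0.3060, P(genus R) ≈ 0.3442

0.3060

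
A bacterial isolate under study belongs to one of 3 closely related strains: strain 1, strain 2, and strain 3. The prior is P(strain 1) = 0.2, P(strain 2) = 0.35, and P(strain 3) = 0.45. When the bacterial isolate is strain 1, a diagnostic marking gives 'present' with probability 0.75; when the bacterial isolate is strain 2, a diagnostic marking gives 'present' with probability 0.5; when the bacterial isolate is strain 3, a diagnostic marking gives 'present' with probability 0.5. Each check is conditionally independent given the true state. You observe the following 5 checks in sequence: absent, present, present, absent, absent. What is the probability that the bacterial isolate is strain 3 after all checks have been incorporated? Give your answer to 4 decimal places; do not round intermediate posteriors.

After 'absent': normaliser = 0.25·0.2000 + 0.5·0.3500 + 0.5·0.4500; P(strain 1) ≈ 0.1111, P(strain 2) ≈ 0.3889, P(strain 3) ≈ 0.5000
After 'present': normaliser = 0.75·0.1111 + 0.5·0.3889 + 0.5·0.5000; P(strain 1) ≈ 0.1579, P(strain 2) ≈ 0.3684, P(strain 3) ≈ 0.4737
After 'present': normaliser = 0.75·0.1579 + 0.5·0.3684 + 0.5·0.4737; P(strain 1) ≈ 0.2195, P(strain 2) ≈ 0.3415, P(strain 3) ≈ 0.4390
After 'absent': normaliser = 0.25·0.2195 + 0.5·0.3415 + 0.5·0.4390; P(strain 1) ≈ 0.1233, P(strain 2) ≈ 0.3836, P(strain 3) ≈ 0.4932
After 'absent': normaliser = 0.25·0.1233 + 0.5·0.3836 + 0.5·0.4932; P(strain 1) ≈ 0.0657, P(strain 2) ≈ 0.4088, P(strain 3) ≈ 0.5255

0.5255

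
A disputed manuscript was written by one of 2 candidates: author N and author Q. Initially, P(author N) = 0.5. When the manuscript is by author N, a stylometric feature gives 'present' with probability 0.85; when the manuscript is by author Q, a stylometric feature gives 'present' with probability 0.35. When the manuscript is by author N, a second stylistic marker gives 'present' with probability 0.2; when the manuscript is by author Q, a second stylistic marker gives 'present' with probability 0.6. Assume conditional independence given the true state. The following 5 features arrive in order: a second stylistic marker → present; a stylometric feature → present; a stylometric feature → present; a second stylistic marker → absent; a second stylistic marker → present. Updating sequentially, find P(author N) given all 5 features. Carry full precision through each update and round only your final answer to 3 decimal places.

After a second stylistic marker='present': P(author N) = 0.2·0.5000 / (0.2·0.5000 + 0.6·0.5000) ≈ 0.2500
After a stylometric feature='present': P(author N) = 0.85·0.2500 / (0.85·0.2500 + 0.35·0.7500) ≈ 0.4474
After a stylometric feature='present': P(author N) = 0.85·0.4474 / (0.85·0.4474 + 0.35·0.5526) ≈ 0.6628
After a second stylistic marker='absent': P(author N) = 0.8·0.6628 / (0.8·0.6628 + 0.4·0.3372) ≈ 0.7972
After a second stylistic marker='present': P(author N) = 0.2·0.7972 / (0.2·0.7972 + 0.6·0.2028) ≈ 0.5672

0.567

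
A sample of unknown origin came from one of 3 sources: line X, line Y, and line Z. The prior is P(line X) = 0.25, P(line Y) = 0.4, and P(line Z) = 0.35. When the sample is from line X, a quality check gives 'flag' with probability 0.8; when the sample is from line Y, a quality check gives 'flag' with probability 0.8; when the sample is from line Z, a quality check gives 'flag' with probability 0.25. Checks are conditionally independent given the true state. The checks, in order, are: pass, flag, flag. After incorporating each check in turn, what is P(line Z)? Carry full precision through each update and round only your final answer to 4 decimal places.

0.1647

Apply Bayes' rule sequentially, carrying P(line Z) forward.
After 'pass': normaliser = 0.2·0.2500 + 0.2·0.4000 + 0.75·0.3500; P(line X) ≈ 0.1274, P(line Y) ≈ 0.2038, P(line Z) ≈ 0.6688
After 'flag': normaliser = 0.8·0.1274 + 0.8·0.2038 + 0.25·0.6688; P(line X) ≈ 0.2358, P(line Y) ≈ 0.3773, P(line Z) ≈ 0.3869
After 'flag': normaliser = 0.8·0.2358 + 0.8·0.3773 + 0.25·0.3869; P(line X) ≈ 0.3213, P(line Y) ≈ 0.5140, P(line Z) ≈ 0.1647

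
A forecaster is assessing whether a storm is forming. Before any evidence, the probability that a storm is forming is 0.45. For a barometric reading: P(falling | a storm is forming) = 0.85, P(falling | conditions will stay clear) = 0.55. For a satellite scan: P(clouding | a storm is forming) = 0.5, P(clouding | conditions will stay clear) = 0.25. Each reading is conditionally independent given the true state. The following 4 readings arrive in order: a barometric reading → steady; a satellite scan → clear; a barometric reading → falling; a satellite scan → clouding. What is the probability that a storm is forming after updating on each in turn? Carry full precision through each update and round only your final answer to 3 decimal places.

Each posterior becomes the prior for the next update.
After a barometric reading='steady': P(storm) = 0.15·0.4500 / (0.15·0.4500 + 0.45·0.5500) ≈ 0.2143
After a satellite scan='clear': P(storm) = 0.5·0.2143 / (0.5·0.2143 + 0.75·0.7857) ≈ 0.1538
After a barometric reading='falling': P(storm) = 0.85·0.1538 / (0.85·0.1538 + 0.55·0.8462) ≈ 0.2194
After a satellite scan='clouding': P(storm) = 0.5·0.2194 / (0.5·0.2194 + 0.25·0.7806) ≈ 0.3598

0.360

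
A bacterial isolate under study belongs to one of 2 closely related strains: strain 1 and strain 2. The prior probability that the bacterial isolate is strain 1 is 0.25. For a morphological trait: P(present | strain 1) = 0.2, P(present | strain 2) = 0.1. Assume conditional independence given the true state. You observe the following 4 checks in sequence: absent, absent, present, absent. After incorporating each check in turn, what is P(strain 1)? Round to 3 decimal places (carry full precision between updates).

After 'absent': P(strain 1) = 0.8·0.2500 / (0.8·0.2500 + 0.9·0.7500) ≈ 0.2286
After 'absent': P(strain 1) = 0.8·0.2286 / (0.8·0.2286 + 0.9·0.7714) ≈ 0.2085
After 'present': P(strain 1) = 0.2·0.2085 / (0.2·0.2085 + 0.1·0.7915) ≈ 0.3450
After 'absent': P(strain 1) = 0.8·0.3450 / (0.8·0.3450 + 0.9·0.6550) ≈ 0.3189

0.319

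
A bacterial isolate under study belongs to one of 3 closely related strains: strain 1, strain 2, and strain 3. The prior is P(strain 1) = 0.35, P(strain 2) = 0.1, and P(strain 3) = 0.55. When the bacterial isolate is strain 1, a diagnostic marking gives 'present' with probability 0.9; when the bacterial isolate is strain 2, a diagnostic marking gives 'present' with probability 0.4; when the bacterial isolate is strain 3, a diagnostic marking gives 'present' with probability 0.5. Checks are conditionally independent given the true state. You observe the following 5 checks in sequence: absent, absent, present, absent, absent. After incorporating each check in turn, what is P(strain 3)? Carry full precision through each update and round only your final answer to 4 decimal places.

0.7672

After 'absent': normaliser = 0.1·0.3500 + 0.6·0.1000 + 0.5·0.5500; P(strain 1) ≈ 0.0946, P(strain 2) ≈ 0.1622, P(strain 3) ≈ 0.7432
After 'absent': normaliser = 0.1·0.0946 + 0.6·0.1622 + 0.5·0.7432; P(strain 1) ≈ 0.0198, P(strain 2) ≈ 0.2034, P(strain 3) ≈ 0.7768
After 'present': normaliser = 0.9·0.0198 + 0.4·0.2034 + 0.5·0.7768; P(strain 1) ≈ 0.0365, P(strain 2) ≈ 0.1669, P(strain 3) ≈ 0.7966
After 'absent': normaliser = 0.1·0.0365 + 0.6·0.1669 + 0.5·0.7966; P(strain 1) ≈ 0.0073, P(strain 2) ≈ 0.1994, P(strain 3) ≈ 0.7933
After 'absent': normaliser = 0.1·0.0073 + 0.6·0.1994 + 0.5·0.7933; P(strain 1) ≈ 0.0014, P(strain 2) ≈ 0.2314, P(strain 3) ≈ 0.7672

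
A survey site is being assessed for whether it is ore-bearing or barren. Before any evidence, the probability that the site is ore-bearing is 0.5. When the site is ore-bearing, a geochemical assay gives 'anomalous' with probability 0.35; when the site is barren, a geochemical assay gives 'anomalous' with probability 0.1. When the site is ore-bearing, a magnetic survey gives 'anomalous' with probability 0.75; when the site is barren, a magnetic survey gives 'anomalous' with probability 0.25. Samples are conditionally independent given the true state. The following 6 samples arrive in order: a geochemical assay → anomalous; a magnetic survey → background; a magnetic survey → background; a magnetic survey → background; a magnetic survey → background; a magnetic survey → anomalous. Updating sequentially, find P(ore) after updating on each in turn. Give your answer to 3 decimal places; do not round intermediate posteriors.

0.115

After a geochemical assay='anomalous': P(ore) = 0.35·0.5000 / (0.35·0.5000 + 0.1·0.5000) ≈ 0.7778
After a magnetic survey='background': P(ore) = 0.25·0.7778 / (0.25·0.7778 + 0.75·0.2222) ≈ 0.5385
After a magnetic survey='background': P(ore) = 0.25·0.5385 / (0.25·0.5385 + 0.75·0.4615) ≈ 0.2800
After a magnetic survey='background': P(ore) = 0.25·0.2800 / (0.25·0.2800 + 0.75·0.7200) ≈ 0.1148
After a magnetic survey='background': P(ore) = 0.25·0.1148 / (0.25·0.1148 + 0.75·0.8852) ≈ 0.0414
After a magnetic survey='anomalous': P(ore) = 0.75·0.0414 / (0.75·0.0414 + 0.25·0.9586) ≈ 0.1148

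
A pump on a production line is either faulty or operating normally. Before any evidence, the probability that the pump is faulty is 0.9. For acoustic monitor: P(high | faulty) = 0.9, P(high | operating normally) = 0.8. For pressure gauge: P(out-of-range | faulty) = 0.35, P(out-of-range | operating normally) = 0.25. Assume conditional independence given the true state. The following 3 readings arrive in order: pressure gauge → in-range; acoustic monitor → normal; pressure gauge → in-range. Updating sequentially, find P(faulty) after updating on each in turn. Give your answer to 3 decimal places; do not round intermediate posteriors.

After pressure gauge='in-range': P(faulty) = 0.65·0.9000 / (0.65·0.9000 + 0.75·0.1000) ≈ 0.8864
After acoustic monitor='normal': P(faulty) = 0.1·0.8864 / (0.1·0.8864 + 0.2·0.1136) ≈ 0.7959
After pressure gauge='in-range': P(faulty) = 0.65·0.7959 / (0.65·0.7959 + 0.75·0.2041) ≈ 0.7717

0.772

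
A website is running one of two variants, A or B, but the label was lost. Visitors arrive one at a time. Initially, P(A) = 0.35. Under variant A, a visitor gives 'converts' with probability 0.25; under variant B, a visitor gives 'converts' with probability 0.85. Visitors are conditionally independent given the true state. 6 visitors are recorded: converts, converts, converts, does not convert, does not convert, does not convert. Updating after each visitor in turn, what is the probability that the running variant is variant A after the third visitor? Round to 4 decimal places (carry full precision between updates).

0.0135

After 'converts': P(A) = 0.25·0.3500 / (0.25·0.3500 + 0.85·0.6500) ≈ 0.1367
After 'converts': P(A) = 0.25·0.1367 / (0.25·0.1367 + 0.85·0.8633) ≈ 0.0445
After 'converts': P(A) = 0.25·0.0445 / (0.25·0.0445 + 0.85·0.9555) ≈ 0.0135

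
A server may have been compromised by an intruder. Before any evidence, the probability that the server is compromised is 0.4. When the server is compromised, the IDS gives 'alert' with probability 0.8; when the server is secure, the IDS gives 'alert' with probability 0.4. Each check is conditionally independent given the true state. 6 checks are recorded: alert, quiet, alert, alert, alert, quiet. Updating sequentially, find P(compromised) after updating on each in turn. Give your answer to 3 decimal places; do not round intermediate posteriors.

After 'alert': P(compromised) = 0.8·0.4000 / (0.8·0.4000 + 0.4·0.6000) ≈ 0.5714
After 'quiet': P(compromised) = 0.2·0.5714 / (0.2·0.5714 + 0.6·0.4286) ≈ 0.3077
After 'alert': P(compromised) = 0.8·0.3077 / (0.8·0.3077 + 0.4·0.6923) ≈ 0.4706
After 'alert': P(compromised) = 0.8·0.4706 / (0.8·0.4706 + 0.4·0.5294) ≈ 0.6400
After 'alert': P(compromised) = 0.8·0.6400 / (0.8·0.6400 + 0.4·0.3600) ≈ 0.7805
After 'quiet': P(compromised) = 0.2·0.7805 / (0.2·0.7805 + 0.6·0.2195) ≈ 0.5424

0.542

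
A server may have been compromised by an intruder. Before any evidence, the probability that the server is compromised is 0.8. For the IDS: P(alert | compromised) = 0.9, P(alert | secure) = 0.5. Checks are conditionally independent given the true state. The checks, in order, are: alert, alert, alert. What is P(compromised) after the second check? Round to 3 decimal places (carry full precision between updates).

Apply Bayes' rule sequentially, carrying P(compromised) forward.
After 'alert': P(compromised) = 0.9·0.8000 / (0.9·0.8000 + 0.5·0.2000) ≈ 0.8780
After 'alert': P(compromised) = 0.9·0.8780 / (0.9·0.8780 + 0.5·0.1220) ≈ 0.9284

0.928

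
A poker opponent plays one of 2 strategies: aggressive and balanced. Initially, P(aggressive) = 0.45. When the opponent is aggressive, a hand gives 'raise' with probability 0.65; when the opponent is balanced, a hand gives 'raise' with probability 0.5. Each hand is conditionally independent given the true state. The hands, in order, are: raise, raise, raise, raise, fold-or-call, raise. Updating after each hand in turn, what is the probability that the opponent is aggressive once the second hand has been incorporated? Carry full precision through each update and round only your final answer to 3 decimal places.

0.580

After 'raise': P(aggressive) = 0.65·0.4500 / (0.65·0.4500 + 0.5·0.5500) ≈ 0.5154
After 'raise': P(aggressive) = 0.65·0.5154 / (0.65·0.5154 + 0.5·0.4846) ≈ 0.5803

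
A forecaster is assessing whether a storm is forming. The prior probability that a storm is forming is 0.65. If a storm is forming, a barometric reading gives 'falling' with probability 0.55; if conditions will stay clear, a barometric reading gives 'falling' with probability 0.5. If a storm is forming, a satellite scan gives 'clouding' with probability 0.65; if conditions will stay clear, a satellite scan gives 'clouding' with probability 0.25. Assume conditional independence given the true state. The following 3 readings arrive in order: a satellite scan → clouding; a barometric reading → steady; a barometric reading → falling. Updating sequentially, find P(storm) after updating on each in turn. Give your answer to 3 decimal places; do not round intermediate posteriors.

Each posterior becomes the prior for the next update.
After a satellite scan='clouding': P(storm) = 0.65·0.6500 / (0.65·0.6500 + 0.25·0.3500) ≈ 0.8284
After a barometric reading='steady': P(storm) = 0.45·0.8284 / (0.45·0.8284 + 0.5·0.1716) ≈ 0.8129
After a barometric reading='falling': P(storm) = 0.55·0.8129 / (0.55·0.8129 + 0.5·0.1871) ≈ 0.8270

0.827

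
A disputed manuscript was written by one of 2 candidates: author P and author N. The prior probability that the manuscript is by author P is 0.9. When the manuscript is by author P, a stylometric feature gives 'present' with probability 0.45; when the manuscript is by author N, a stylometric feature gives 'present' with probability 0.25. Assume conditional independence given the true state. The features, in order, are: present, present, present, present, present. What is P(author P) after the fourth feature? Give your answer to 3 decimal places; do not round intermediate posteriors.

After 'present': P(author P) = 0.45·0.9000 / (0.45·0.9000 + 0.25·0.1000) ≈ 0.9419
After 'present': P(author P) = 0.45·0.9419 / (0.45·0.9419 + 0.25·0.0581) ≈ 0.9668
After 'present': P(author P) = 0.45·0.9668 / (0.45·0.9668 + 0.25·0.0332) ≈ 0.9813
After 'present': P(author P) = 0.45·0.9813 / (0.45·0.9813 + 0.25·0.0187) ≈ 0.9895

0.990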